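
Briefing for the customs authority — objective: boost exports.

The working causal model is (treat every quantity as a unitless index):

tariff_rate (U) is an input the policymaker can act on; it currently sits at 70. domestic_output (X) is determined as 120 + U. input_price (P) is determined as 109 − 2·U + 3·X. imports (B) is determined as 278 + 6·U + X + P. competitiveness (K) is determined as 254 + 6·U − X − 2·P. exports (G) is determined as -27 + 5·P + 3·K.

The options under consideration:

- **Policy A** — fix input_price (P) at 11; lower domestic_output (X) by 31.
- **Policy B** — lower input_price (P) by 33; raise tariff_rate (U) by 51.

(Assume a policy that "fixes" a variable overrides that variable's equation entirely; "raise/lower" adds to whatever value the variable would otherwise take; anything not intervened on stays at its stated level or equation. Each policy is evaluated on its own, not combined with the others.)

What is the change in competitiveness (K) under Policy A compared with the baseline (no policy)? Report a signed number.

Baseline:
  U = 70
  X = 120 + 70 = 190
  P = 109 − 2·70 + 3·190 = 539
  K = 254 + 6·70 − 190 − 2·539 = -594
Policy A (P := 11, X − 31):
  U = 70
  X = 120 + 70 (−31 from intervention) = 159
  P = 11
  K = 254 + 6·70 − 159 − 2·11 = 493
Change in K: 493 − (-594) = 1087

1087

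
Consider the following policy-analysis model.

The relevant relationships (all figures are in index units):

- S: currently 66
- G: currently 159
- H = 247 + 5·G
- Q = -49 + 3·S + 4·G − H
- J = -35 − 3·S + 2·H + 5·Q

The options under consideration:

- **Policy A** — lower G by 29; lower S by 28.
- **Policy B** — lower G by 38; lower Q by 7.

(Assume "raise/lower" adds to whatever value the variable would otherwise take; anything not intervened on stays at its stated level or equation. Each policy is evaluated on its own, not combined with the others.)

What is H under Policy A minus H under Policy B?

Policy A (G − 29, S − 28):
  G = 159 − 29 = 130
  H = 247 + 5·130 = 897
Policy B (G − 38, Q − 7):
  G = 159 − 38 = 121
  H = 247 + 5·121 = 852
H: 897 − 852 = 45

45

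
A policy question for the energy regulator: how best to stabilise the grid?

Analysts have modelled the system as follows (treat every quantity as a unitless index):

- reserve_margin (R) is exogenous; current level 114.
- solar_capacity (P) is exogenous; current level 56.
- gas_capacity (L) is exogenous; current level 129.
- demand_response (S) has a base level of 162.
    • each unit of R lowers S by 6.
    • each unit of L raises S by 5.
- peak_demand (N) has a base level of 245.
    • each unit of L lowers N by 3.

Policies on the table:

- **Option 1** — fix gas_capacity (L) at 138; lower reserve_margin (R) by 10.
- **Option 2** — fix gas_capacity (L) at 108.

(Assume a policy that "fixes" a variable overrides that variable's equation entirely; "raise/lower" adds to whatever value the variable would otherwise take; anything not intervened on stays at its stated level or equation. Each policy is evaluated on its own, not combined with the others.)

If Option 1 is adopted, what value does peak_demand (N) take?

Option 1 (L := 138, R − 10):
  L = 138
  N = 245 − 3·138 = -169

-169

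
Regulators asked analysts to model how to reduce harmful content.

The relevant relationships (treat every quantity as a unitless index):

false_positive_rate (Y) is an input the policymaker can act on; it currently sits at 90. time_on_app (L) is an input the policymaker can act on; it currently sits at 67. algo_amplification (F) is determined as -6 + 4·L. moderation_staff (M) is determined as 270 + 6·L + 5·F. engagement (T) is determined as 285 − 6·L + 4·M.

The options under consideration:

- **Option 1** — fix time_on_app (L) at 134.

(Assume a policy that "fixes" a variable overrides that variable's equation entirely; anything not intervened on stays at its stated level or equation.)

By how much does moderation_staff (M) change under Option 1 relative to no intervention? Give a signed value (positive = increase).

Baseline:
  L = 67
  F = -6 + 4·67 = 262
  M = 270 + 6·67 + 5·262 = 1982
Option 1 (L := 134):
  L = 134
  F = -6 + 4·134 = 530
  M = 270 + 6·134 + 5·530 = 3724
Change in M: 3724 − 1982 = 1742

1742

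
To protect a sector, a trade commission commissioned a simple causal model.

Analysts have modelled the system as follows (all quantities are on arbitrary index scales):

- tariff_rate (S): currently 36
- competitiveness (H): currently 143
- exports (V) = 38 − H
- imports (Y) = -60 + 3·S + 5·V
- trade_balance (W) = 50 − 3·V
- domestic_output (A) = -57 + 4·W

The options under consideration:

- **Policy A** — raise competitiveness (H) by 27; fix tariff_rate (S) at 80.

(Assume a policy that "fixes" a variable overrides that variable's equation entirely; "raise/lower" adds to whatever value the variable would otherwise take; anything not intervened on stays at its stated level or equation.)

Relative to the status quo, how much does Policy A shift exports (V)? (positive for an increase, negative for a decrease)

Baseline:
  H = 143
  V = 38 − 143 = -105
Policy A (H + 27, S := 80):
  H = 143 + 27 = 170
  V = 38 − 170 = -132
Change in V: -132 − (-105) = -27

-27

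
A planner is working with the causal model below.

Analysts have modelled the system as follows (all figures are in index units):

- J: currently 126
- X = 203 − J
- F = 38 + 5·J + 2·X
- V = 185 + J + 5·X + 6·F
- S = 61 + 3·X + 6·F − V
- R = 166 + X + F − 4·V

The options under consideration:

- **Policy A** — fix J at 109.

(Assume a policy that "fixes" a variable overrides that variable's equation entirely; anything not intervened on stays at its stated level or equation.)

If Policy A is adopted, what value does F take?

771

Policy A (J := 109):
  J = 109
  X = 203 − 109 = 94
  F = 38 + 5·109 + 2·94 = 771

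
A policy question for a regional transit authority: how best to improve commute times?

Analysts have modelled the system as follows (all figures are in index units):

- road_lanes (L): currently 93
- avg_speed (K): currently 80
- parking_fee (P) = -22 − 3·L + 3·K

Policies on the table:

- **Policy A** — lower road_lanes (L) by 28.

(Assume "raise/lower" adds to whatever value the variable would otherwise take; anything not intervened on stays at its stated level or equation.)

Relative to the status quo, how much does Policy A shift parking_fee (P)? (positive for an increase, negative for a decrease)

Baseline:
  L = 93
  K = 80
  P = -22 − 3·93 + 3·80 = -61
Policy A (L − 28):
  L = 93 − 28 = 65
  K = 80
  P = -22 − 3·65 + 3·80 = 23
Change in P: 23 − (-61) = 84

84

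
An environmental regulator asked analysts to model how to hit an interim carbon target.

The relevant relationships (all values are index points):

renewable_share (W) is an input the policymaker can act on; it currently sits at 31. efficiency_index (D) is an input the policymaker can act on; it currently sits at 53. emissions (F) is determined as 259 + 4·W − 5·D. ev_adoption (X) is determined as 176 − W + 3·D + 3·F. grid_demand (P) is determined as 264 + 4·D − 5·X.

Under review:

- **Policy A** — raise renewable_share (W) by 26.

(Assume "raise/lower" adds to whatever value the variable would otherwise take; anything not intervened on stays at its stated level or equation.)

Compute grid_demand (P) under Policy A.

Policy A (W + 26):
  W = 31 + 26 = 57
  D = 53
  F = 259 + 4·57 − 5·53 = 222
  X = 176 − 57 + 3·53 + 3·222 = 944
  P = 264 + 4·53 − 5·944 = -4244

-4244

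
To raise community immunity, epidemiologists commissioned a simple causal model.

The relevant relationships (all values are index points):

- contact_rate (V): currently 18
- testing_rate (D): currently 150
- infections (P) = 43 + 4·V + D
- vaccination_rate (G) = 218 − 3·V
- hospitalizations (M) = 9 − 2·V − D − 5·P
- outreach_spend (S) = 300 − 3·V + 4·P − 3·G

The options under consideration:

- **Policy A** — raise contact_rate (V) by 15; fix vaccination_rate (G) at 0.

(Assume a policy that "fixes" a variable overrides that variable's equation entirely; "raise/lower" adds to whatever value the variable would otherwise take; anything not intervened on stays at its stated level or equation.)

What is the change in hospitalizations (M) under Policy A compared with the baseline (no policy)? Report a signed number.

Baseline:
  V = 18
  D = 150
  P = 43 + 4·18 + 150 = 265
  M = 9 − 2·18 − 150 − 5·265 = -1502
Policy A (V + 15, G := 0):
  V = 18 + 15 = 33
  D = 150
  P = 43 + 4·33 + 150 = 325
  M = 9 − 2·33 − 150 − 5·325 = -1832
Change in M: -1832 − (-1502) = -330

-330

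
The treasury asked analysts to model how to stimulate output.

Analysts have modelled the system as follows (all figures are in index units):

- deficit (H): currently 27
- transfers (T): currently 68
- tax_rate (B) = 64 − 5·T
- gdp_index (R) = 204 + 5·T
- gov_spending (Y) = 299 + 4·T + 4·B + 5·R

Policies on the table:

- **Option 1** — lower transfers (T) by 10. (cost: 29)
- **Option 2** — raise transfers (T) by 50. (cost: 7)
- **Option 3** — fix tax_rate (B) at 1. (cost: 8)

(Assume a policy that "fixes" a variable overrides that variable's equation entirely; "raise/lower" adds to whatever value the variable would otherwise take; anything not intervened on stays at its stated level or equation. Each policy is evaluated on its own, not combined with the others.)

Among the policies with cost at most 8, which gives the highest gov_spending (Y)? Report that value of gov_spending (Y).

Option 2 (T + 50):
  T = 68 + 50 = 118
  B = 64 − 5·118 = -526
  R = 204 + 5·118 = 794
  Y = 299 + 4·118 + 4·(-526) + 5·794 = 2637
Option 3 (B := 1):
  T = 68
  B = 1
  R = 204 + 5·68 = 544
  Y = 299 + 4·68 + 4·1 + 5·544 = 3295
Comparing — Option 2: Y=2637, Option 3: Y=3295. Highest is 3295 (Option 3).

3295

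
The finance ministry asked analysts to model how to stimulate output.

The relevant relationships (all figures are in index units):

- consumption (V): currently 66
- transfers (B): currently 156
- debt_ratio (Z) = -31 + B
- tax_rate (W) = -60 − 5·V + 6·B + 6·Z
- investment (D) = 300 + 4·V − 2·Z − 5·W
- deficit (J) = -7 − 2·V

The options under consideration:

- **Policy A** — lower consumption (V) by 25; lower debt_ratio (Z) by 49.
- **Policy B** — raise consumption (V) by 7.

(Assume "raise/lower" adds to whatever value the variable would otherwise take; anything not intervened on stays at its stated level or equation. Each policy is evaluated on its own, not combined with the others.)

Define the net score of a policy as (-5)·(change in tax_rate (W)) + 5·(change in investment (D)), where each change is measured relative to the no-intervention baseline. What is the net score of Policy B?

1190

Baseline:
  V = 66
  B = 156
  Z = -31 + 156 = 125
  W = -60 − 5·66 + 6·156 + 6·125 = 1296
  D = 300 + 4·66 − 2·125 − 5·1296 = -6166
Policy B (V + 7):
  V = 66 + 7 = 73
  B = 156
  Z = -31 + 156 = 125
  W = -60 − 5·73 + 6·156 + 6·125 = 1261
  D = 300 + 4·73 − 2·125 − 5·1261 = -5963
ΔW = 1261 − 1296 = -35; ΔD = -5963 − (-6166) = 203
Score = (-5)·(-35) + 5·203 = 1190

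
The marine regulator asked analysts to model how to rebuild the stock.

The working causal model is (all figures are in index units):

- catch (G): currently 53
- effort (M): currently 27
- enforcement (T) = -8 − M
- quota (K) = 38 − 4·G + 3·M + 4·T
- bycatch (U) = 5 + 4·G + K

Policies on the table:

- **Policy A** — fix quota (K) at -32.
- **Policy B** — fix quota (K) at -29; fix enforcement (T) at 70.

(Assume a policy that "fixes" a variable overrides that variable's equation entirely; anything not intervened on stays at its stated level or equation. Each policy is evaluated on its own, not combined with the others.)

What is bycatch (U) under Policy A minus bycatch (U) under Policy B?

-3

Policy A (K := -32):
  G = 53
  M = 27
  T = -8 − 27 = -35
  K = -32
  U = 5 + 4·53 + (-32) = 185
Policy B (K := -29, T := 70):
  G = 53
  M = 27
  T = 70
  K = -29
  U = 5 + 4·53 + (-29) = 188
U: 185 − 188 = -3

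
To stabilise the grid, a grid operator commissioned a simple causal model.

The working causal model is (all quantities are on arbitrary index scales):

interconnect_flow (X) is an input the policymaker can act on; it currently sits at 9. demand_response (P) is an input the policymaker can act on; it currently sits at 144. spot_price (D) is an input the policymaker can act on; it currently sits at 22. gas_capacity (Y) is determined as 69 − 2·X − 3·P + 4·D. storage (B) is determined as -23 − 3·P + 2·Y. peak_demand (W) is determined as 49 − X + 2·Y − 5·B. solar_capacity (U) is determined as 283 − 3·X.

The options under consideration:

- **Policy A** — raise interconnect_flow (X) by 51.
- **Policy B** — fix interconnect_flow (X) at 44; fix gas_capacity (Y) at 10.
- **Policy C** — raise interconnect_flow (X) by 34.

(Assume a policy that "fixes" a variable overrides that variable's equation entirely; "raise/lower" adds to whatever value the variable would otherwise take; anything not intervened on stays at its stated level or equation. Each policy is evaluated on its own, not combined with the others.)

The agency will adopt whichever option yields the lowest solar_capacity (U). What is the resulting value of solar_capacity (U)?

Policy A (X + 51):
  X = 9 + 51 = 60
  U = 283 − 3·60 = 103
Policy B (X := 44, Y := 10):
  X = 44
  U = 283 − 3·44 = 151
Policy C (X + 34):
  X = 9 + 34 = 43
  U = 283 − 3·43 = 154
Comparing — Policy A: U=103, Policy B: U=151, Policy C: U=154. Lowest is 103 (Policy A).

103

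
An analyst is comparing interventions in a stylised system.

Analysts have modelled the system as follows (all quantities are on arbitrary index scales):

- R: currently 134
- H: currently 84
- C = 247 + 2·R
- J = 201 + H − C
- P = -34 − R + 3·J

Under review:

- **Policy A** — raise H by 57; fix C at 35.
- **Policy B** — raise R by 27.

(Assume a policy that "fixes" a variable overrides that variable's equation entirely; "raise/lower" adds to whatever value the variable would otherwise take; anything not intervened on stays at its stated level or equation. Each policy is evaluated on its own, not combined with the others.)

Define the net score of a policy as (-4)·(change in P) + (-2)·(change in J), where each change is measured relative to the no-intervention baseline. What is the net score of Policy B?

864

Baseline:
  R = 134
  H = 84
  C = 247 + 2·134 = 515
  J = 201 + 84 − 515 = -230
  P = -34 − 134 + 3·(-230) = -858
Policy B (R + 27):
  R = 134 + 27 = 161
  H = 84
  C = 247 + 2·161 = 569
  J = 201 + 84 − 569 = -284
  P = -34 − 161 + 3·(-284) = -1047
ΔP = -1047 − (-858) = -189; ΔJ = -284 − (-230) = -54
Score = (-4)·(-189) + (-2)·(-54) = 864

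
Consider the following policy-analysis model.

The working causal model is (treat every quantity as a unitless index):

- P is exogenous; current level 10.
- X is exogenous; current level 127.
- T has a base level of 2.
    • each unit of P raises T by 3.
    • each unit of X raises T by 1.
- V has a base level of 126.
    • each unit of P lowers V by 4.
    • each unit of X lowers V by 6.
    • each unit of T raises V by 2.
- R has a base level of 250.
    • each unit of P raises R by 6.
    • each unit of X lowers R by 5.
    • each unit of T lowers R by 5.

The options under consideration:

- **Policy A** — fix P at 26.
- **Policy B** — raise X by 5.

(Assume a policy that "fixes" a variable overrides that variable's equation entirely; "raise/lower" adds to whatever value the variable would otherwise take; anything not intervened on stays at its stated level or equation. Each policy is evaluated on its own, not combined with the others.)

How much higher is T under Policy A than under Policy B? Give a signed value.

Policy A (P := 26):
  P = 26
  X = 127
  T = 2 + 3·26 + 127 = 207
Policy B (X + 5):
  P = 10
  X = 127 + 5 = 132
  T = 2 + 3·10 + 132 = 164
T: 207 − 164 = 43

43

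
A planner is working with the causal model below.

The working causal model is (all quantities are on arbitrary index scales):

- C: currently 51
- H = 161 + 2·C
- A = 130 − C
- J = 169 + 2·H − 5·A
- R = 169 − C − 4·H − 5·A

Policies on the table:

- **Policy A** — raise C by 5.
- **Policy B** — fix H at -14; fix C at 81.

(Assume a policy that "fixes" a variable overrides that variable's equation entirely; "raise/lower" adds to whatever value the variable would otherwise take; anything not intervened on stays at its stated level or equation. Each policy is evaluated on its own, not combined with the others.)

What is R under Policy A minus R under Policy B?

-1248

Policy A (C + 5):
  C = 51 + 5 = 56
  H = 161 + 2·56 = 273
  A = 130 − 56 = 74
  R = 169 − 56 − 4·273 − 5·74 = -1349
Policy B (H := -14, C := 81):
  C = 81
  H = -14
  A = 130 − 81 = 49
  R = 169 − 81 − 4·(-14) − 5·49 = -101
R: -1349 − (-101) = -1248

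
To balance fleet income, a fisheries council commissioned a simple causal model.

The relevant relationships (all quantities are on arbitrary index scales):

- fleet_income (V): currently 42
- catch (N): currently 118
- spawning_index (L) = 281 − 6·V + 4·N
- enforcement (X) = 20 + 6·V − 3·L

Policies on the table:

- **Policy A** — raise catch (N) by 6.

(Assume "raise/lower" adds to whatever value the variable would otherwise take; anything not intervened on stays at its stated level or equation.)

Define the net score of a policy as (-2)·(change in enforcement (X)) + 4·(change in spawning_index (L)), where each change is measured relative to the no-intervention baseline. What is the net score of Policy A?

240

Baseline:
  V = 42
  N = 118
  L = 281 − 6·42 + 4·118 = 501
  X = 20 + 6·42 − 3·501 = -1231
Policy A (N + 6):
  V = 42
  N = 118 + 6 = 124
  L = 281 − 6·42 + 4·124 = 525
  X = 20 + 6·42 − 3·525 = -1303
ΔX = -1303 − (-1231) = -72; ΔL = 525 − 501 = 24
Score = (-2)·(-72) + 4·24 = 240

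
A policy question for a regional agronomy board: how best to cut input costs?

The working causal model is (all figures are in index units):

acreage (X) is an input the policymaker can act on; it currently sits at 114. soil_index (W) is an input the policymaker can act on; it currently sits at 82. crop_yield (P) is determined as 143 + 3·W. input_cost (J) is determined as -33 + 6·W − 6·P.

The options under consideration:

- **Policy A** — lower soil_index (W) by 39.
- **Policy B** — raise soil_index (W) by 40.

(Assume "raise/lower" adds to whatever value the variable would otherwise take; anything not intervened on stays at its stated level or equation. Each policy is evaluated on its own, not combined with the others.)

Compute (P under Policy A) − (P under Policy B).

Policy A (W − 39):
  W = 82 − 39 = 43
  P = 143 + 3·43 = 272
Policy B (W + 40):
  W = 82 + 40 = 122
  P = 143 + 3·122 = 509
P: 272 − 509 = -237

-237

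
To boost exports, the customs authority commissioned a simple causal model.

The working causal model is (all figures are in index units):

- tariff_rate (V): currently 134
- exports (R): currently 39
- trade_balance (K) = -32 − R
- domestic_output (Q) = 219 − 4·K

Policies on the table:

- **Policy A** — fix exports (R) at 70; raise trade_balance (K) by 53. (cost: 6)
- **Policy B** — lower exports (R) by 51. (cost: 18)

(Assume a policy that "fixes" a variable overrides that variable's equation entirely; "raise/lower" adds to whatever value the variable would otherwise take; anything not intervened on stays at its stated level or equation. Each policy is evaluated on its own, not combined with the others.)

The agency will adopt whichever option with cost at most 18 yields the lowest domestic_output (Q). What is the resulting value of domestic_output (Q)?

299

Policy A (R := 70, K + 53):
  R = 70
  K = -32 − 70 (+53 from intervention) = -49
  Q = 219 − 4·(-49) = 415
Policy B (R − 51):
  R = 39 − 51 = -12
  K = -32 − (-12) = -20
  Q = 219 − 4·(-20) = 299
Comparing — Policy A: Q=415, Policy B: Q=299. Lowest is 299 (Policy B).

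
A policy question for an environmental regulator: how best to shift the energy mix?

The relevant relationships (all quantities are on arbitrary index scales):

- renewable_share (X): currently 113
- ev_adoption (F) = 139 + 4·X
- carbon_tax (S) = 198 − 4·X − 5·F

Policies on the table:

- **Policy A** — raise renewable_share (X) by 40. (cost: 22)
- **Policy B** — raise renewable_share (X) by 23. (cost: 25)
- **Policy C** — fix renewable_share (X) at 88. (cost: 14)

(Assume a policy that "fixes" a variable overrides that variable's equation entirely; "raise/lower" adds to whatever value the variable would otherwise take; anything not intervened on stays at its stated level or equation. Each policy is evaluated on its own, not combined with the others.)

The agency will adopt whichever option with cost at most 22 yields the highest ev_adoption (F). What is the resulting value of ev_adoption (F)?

Policy A (X + 40):
  X = 113 + 40 = 153
  F = 139 + 4·153 = 751
Policy C (X := 88):
  X = 88
  F = 139 + 4·88 = 491
Comparing — Policy A: F=751, Policy C: F=491. Highest is 751 (Policy A).

751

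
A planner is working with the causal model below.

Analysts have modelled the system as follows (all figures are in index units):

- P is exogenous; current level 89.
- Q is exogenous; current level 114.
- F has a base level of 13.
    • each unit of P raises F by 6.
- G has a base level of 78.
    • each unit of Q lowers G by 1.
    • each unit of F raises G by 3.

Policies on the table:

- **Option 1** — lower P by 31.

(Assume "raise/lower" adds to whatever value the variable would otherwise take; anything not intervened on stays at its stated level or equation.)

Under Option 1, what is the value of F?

361

Option 1 (P − 31):
  P = 89 − 31 = 58
  F = 13 + 6·58 = 361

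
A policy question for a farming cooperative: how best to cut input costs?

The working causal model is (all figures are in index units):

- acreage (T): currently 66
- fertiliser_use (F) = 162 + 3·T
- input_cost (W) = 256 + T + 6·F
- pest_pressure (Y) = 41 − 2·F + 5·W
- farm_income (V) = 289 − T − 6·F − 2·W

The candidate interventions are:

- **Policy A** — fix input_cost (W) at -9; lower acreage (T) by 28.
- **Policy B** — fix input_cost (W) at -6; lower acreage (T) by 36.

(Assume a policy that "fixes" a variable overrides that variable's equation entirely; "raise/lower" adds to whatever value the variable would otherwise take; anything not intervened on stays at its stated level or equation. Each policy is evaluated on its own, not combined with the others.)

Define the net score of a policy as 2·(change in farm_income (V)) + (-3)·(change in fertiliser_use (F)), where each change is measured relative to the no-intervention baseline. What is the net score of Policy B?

11644

Baseline:
  T = 66
  F = 162 + 3·66 = 360
  W = 256 + 66 + 6·360 = 2482
  V = 289 − 66 − 6·360 − 2·2482 = -6901
Policy B (W := -6, T − 36):
  T = 66 − 36 = 30
  F = 162 + 3·30 = 252
  W = -6
  V = 289 − 30 − 6·252 − 2·(-6) = -1241
ΔV = -1241 − (-6901) = 5660; ΔF = 252 − 360 = -108
Score = 2·5660 + (-3)·(-108) = 11644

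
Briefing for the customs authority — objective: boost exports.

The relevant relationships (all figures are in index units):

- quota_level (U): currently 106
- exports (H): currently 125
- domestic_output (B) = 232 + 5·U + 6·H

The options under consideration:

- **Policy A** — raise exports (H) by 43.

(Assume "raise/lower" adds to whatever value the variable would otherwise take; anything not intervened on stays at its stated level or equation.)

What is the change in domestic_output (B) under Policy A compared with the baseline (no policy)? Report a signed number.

Baseline:
  U = 106
  H = 125
  B = 232 + 5·106 + 6·125 = 1512
Policy A (H + 43):
  U = 106
  H = 125 + 43 = 168
  B = 232 + 5·106 + 6·168 = 1770
Change in B: 1770 − 1512 = 258

258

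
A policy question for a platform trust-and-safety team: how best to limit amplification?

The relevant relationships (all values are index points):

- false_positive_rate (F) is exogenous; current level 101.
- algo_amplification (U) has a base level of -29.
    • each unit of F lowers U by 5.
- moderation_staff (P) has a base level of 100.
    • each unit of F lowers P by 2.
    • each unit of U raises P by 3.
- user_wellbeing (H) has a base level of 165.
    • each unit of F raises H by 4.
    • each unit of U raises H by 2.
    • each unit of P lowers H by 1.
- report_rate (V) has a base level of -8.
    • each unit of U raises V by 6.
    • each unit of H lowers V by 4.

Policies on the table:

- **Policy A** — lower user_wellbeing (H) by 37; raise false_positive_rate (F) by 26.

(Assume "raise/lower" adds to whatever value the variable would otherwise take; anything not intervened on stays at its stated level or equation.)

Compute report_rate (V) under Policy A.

Policy A (H − 37, F + 26):
  F = 101 + 26 = 127
  U = -29 − 5·127 = -664
  P = 100 − 2·127 + 3·(-664) = -2146
  H = 165 + 4·127 + 2·(-664) − (-2146) (−37 from intervention) = 1454
  V = -8 + 6·(-664) − 4·1454 = -9808

-9808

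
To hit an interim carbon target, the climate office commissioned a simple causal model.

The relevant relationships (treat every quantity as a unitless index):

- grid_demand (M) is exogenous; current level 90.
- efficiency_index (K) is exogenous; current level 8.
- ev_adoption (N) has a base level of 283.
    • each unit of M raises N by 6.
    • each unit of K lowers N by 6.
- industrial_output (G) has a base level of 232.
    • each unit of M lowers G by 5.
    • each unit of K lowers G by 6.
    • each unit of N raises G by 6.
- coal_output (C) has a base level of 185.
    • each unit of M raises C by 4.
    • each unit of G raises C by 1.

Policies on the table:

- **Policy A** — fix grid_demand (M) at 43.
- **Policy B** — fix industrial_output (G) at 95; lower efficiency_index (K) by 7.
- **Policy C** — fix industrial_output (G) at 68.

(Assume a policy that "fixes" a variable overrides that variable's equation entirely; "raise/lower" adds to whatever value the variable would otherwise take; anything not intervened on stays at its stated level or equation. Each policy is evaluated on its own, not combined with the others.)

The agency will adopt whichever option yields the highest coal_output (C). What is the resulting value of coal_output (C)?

Policy A (M := 43):
  M = 43
  K = 8
  N = 283 + 6·43 − 6·8 = 493
  G = 232 − 5·43 − 6·8 + 6·493 = 2927
  C = 185 + 4·43 + 2927 = 3284
Policy B (G := 95, K − 7):
  M = 90
  K = 8 − 7 = 1
  N = 283 + 6·90 − 6·1 = 817
  G = 95
  C = 185 + 4·90 + 95 = 640
Policy C (G := 68):
  M = 90
  K = 8
  N = 283 + 6·90 − 6·8 = 775
  G = 68
  C = 185 + 4·90 + 68 = 613
Comparing — Policy A: C=3284, Policy B: C=640, Policy C: C=613. Highest is 3284 (Policy A).

3284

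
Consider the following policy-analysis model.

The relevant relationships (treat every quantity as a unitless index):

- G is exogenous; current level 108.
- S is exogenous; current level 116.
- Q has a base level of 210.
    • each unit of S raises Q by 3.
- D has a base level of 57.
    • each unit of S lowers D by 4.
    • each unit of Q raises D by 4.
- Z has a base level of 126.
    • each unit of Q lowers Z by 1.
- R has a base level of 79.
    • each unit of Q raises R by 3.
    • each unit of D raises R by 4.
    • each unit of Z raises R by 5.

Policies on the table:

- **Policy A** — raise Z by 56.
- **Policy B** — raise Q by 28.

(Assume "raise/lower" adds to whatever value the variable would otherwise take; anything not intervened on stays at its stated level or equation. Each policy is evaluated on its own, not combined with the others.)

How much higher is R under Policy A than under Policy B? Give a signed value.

-112

Policy A (Z + 56):
  S = 116
  Q = 210 + 3·116 = 558
  D = 57 − 4·116 + 4·558 = 1825
  Z = 126 − 558 (+56 from intervention) = -376
  R = 79 + 3·558 + 4·1825 + 5·(-376) = 7173
Policy B (Q + 28):
  S = 116
  Q = 210 + 3·116 (+28 from intervention) = 586
  D = 57 − 4·116 + 4·586 = 1937
  Z = 126 − 586 = -460
  R = 79 + 3·586 + 4·1937 + 5·(-460) = 7285
R: 7173 − 7285 = -112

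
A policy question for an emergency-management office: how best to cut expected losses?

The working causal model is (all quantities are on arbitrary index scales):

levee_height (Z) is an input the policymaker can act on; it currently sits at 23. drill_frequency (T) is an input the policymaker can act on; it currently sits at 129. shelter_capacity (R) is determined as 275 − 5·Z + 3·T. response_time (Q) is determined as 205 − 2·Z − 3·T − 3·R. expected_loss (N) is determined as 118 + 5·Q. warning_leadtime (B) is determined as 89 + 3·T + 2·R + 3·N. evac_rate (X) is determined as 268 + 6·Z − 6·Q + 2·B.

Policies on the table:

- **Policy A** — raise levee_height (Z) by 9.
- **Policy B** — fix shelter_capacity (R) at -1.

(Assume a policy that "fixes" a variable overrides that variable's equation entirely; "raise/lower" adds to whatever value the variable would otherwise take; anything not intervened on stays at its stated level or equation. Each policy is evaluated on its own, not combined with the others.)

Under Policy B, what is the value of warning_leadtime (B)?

Policy B (R := -1):
  Z = 23
  T = 129
  R = -1
  Q = 205 − 2·23 − 3·129 − 3·(-1) = -225
  N = 118 + 5·(-225) = -1007
  B = 89 + 3·129 + 2·(-1) + 3·(-1007) = -2547

-2547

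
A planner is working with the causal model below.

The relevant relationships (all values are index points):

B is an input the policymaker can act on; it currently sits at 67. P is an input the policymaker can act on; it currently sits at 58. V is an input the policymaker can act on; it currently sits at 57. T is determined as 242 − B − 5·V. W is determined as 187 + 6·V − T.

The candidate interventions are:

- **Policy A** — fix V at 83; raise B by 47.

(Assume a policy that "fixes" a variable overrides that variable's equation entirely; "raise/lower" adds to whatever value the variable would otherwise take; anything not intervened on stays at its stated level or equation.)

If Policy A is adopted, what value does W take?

Policy A (V := 83, B + 47):
  B = 67 + 47 = 114
  V = 83
  T = 242 − 114 − 5·83 = -287
  W = 187 + 6·83 − (-287) = 972

972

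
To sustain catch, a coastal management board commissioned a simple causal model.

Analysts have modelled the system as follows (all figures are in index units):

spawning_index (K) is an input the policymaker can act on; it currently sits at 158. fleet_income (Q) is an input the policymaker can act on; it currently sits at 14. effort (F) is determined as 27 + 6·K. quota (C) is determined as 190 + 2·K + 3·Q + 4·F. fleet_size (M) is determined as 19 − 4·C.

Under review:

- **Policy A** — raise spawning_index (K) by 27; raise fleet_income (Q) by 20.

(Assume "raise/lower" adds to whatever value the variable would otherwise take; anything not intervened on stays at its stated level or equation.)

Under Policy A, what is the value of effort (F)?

1137

Policy A (K + 27, Q + 20):
  K = 158 + 27 = 185
  F = 27 + 6·185 = 1137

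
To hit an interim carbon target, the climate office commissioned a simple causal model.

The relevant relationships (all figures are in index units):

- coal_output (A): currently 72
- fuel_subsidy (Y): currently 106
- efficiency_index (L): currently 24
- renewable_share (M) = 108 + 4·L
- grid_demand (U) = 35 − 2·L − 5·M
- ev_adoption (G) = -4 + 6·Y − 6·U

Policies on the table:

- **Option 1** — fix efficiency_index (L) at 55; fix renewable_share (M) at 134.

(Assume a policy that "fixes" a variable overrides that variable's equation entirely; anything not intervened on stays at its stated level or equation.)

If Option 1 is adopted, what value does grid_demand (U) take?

Option 1 (L := 55, M := 134):
  L = 55
  M = 134
  U = 35 − 2·55 − 5·134 = -745

-745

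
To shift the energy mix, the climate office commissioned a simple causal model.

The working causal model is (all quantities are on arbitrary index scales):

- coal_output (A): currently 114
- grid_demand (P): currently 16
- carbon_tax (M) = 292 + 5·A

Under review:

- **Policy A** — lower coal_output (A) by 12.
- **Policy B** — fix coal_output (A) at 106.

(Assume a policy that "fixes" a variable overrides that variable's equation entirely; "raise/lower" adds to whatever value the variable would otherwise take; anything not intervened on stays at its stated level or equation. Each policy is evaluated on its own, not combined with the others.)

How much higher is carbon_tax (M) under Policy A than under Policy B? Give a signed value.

Policy A (A − 12):
  A = 114 − 12 = 102
  M = 292 + 5·102 = 802
Policy B (A := 106):
  A = 106
  M = 292 + 5·106 = 822
M: 802 − 822 = -20

-20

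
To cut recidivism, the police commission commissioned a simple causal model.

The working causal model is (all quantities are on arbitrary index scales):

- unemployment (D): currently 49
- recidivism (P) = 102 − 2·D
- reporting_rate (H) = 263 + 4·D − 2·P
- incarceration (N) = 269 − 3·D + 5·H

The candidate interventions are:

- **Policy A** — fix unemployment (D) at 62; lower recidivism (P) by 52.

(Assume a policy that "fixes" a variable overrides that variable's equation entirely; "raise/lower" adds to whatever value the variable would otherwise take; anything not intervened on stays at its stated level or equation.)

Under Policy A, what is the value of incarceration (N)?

3378

Policy A (D := 62, P − 52):
  D = 62
  P = 102 − 2·62 (−52 from intervention) = -74
  H = 263 + 4·62 − 2·(-74) = 659
  N = 269 − 3·62 + 5·659 = 3378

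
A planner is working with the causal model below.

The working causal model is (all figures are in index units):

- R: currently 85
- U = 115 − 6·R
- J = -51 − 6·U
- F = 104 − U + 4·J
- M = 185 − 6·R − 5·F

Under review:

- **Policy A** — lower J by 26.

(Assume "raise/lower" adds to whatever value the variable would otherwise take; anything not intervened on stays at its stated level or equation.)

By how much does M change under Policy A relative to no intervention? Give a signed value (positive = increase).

520

Baseline:
  R = 85
  U = 115 − 6·85 = -395
  J = -51 − 6·(-395) = 2319
  F = 104 − (-395) + 4·2319 = 9775
  M = 185 − 6·85 − 5·9775 = -49200
Policy A (J − 26):
  R = 85
  U = 115 − 6·85 = -395
  J = -51 − 6·(-395) (−26 from intervention) = 2293
  F = 104 − (-395) + 4·2293 = 9671
  M = 185 − 6·85 − 5·9671 = -48680
Change in M: -48680 − (-49200) = 520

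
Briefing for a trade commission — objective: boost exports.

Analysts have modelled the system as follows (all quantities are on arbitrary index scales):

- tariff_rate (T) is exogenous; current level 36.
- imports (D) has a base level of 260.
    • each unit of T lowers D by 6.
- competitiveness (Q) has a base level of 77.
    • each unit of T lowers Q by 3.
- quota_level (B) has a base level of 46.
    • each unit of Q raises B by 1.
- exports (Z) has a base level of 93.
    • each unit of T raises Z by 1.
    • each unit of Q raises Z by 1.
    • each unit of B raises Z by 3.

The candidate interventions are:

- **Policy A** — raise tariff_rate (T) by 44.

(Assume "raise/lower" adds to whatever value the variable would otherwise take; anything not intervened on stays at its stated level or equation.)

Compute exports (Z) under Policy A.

-341

Policy A (T + 44):
  T = 36 + 44 = 80
  Q = 77 − 3·80 = -163
  B = 46 + (-163) = -117
  Z = 93 + 80 + (-163) + 3·(-117) = -341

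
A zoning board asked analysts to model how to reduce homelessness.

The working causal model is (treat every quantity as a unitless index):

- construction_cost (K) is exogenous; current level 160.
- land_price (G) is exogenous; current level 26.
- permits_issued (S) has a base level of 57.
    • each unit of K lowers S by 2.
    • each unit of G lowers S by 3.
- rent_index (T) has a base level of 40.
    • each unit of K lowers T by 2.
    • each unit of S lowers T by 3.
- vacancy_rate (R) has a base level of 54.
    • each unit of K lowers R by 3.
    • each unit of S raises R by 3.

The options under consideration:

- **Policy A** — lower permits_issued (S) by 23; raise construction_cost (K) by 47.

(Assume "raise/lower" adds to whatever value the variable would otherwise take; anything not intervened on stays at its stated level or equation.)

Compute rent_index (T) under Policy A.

1000

Policy A (S − 23, K + 47):
  K = 160 + 47 = 207
  G = 26
  S = 57 − 2·207 − 3·26 (−23 from intervention) = -458
  T = 40 − 2·207 − 3·(-458) = 1000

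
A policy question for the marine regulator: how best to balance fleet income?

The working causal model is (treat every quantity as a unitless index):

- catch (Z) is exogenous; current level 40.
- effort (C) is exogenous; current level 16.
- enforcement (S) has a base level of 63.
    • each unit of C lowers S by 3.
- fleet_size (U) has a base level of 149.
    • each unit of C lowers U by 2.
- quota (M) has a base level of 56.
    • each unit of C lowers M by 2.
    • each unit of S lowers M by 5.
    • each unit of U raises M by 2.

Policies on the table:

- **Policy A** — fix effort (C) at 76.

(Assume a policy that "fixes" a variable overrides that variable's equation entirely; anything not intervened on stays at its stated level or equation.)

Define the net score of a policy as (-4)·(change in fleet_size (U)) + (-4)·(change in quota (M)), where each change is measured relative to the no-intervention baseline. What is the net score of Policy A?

-1680

Baseline:
  C = 16
  S = 63 − 3·16 = 15
  U = 149 − 2·16 = 117
  M = 56 − 2·16 − 5·15 + 2·117 = 183
Policy A (C := 76):
  C = 76
  S = 63 − 3·76 = -165
  U = 149 − 2·76 = -3
  M = 56 − 2·76 − 5·(-165) + 2·(-3) = 723
ΔU = -3 − 117 = -120; ΔM = 723 − 183 = 540
Score = (-4)·(-120) + (-4)·540 = -1680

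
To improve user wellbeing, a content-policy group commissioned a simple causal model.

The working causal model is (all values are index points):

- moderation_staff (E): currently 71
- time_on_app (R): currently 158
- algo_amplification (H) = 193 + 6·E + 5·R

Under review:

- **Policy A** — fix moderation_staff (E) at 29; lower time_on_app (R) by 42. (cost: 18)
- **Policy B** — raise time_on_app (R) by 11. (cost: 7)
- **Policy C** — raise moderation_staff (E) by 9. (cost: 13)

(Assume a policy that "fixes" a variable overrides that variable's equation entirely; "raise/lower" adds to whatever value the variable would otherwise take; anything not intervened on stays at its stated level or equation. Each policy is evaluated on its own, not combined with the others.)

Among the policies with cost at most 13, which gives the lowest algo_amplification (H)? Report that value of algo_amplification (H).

Policy B (R + 11):
  E = 71
  R = 158 + 11 = 169
  H = 193 + 6·71 + 5·169 = 1464
Policy C (E + 9):
  E = 71 + 9 = 80
  R = 158
  H = 193 + 6·80 + 5·158 = 1463
Comparing — Policy B: H=1464, Policy C: H=1463. Lowest is 1463 (Policy C).

1463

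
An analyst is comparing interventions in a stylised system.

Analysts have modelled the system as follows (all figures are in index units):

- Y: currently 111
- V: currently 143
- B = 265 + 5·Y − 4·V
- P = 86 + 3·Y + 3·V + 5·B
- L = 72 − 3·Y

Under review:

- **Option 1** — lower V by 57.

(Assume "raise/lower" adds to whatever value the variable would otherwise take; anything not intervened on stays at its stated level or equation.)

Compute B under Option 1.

Option 1 (V − 57):
  Y = 111
  V = 143 − 57 = 86
  B = 265 + 5·111 − 4·86 = 476

476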